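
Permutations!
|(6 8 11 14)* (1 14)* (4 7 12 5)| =20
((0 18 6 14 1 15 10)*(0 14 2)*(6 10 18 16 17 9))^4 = [6, 14, 9, 3, 4, 5, 17, 7, 8, 16, 18, 11, 12, 13, 10, 1, 2, 0, 15] = (0 6 17)(1 14 10 18 15)(2 9 16)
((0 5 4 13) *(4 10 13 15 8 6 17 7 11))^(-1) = [13, 1, 2, 3, 11, 0, 8, 17, 15, 9, 5, 7, 12, 10, 14, 4, 16, 6] = (0 13 10 5)(4 11 7 17 6 8 15)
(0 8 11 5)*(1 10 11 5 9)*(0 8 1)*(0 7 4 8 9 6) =(0 1 10 11 6)(4 8 5 9 7) =[1, 10, 2, 3, 8, 9, 0, 4, 5, 7, 11, 6]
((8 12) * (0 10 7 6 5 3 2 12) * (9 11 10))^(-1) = (0 8 12 2 3 5 6 7 10 11 9) = [8, 1, 3, 5, 4, 6, 7, 10, 12, 0, 11, 9, 2]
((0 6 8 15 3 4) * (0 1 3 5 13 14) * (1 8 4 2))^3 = (0 8 13 6 15 14 4 5) = [8, 1, 2, 3, 5, 0, 15, 7, 13, 9, 10, 11, 12, 6, 4, 14]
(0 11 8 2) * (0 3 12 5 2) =(0 11 8)(2 3 12 5) =[11, 1, 3, 12, 4, 2, 6, 7, 0, 9, 10, 8, 5]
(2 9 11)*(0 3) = [3, 1, 9, 0, 4, 5, 6, 7, 8, 11, 10, 2] = (0 3)(2 9 11)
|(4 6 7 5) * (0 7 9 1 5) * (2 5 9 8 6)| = 6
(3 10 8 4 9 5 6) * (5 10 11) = (3 11 5 6)(4 9 10 8) = [0, 1, 2, 11, 9, 6, 3, 7, 4, 10, 8, 5]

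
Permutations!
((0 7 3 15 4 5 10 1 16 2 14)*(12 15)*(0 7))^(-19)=(1 14 12 5 16 7 15 10 2 3 4)=[0, 14, 3, 4, 1, 16, 6, 15, 8, 9, 2, 11, 5, 13, 12, 10, 7]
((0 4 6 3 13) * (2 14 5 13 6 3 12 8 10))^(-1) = (0 13 5 14 2 10 8 12 6 3 4) = [13, 1, 10, 4, 0, 14, 3, 7, 12, 9, 8, 11, 6, 5, 2]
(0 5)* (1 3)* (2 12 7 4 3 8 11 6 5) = (0 2 12 7 4 3 1 8 11 6 5) = [2, 8, 12, 1, 3, 0, 5, 4, 11, 9, 10, 6, 7]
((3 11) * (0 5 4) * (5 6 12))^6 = [6, 1, 2, 3, 0, 4, 12, 7, 8, 9, 10, 11, 5] = (0 6 12 5 4)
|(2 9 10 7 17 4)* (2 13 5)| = 8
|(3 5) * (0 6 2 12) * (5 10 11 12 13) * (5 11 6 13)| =|(0 13 11 12)(2 5 3 10 6)| =20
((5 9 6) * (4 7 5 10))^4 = (4 6 5)(7 10 9) = [0, 1, 2, 3, 6, 4, 5, 10, 8, 7, 9]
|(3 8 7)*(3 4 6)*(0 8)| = 6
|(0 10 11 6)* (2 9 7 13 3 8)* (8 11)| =|(0 10 8 2 9 7 13 3 11 6)| =10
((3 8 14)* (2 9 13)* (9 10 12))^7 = (2 12 13 10 9)(3 8 14) = [0, 1, 12, 8, 4, 5, 6, 7, 14, 2, 9, 11, 13, 10, 3]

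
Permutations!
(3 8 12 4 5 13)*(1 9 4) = (1 9 4 5 13 3 8 12) = [0, 9, 2, 8, 5, 13, 6, 7, 12, 4, 10, 11, 1, 3]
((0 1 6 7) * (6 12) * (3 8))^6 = [1, 12, 2, 3, 4, 5, 7, 0, 8, 9, 10, 11, 6] = (0 1 12 6 7)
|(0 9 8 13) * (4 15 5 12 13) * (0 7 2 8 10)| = |(0 9 10)(2 8 4 15 5 12 13 7)| = 24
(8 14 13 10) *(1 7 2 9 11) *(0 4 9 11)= [4, 7, 11, 3, 9, 5, 6, 2, 14, 0, 8, 1, 12, 10, 13]= (0 4 9)(1 7 2 11)(8 14 13 10)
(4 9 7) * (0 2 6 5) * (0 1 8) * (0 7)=(0 2 6 5 1 8 7 4 9)=[2, 8, 6, 3, 9, 1, 5, 4, 7, 0]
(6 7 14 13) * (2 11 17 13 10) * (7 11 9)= (2 9 7 14 10)(6 11 17 13)= [0, 1, 9, 3, 4, 5, 11, 14, 8, 7, 2, 17, 12, 6, 10, 15, 16, 13]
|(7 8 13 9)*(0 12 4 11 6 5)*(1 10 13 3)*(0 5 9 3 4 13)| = |(0 12 13 3 1 10)(4 11 6 9 7 8)| = 6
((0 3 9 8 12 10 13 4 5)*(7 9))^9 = (0 5 4 13 10 12 8 9 7 3) = [5, 1, 2, 0, 13, 4, 6, 3, 9, 7, 12, 11, 8, 10]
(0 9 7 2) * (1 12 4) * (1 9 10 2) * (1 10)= (0 1 12 4 9 7 10 2)= [1, 12, 0, 3, 9, 5, 6, 10, 8, 7, 2, 11, 4]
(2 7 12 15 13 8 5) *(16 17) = (2 7 12 15 13 8 5)(16 17) = [0, 1, 7, 3, 4, 2, 6, 12, 5, 9, 10, 11, 15, 8, 14, 13, 17, 16]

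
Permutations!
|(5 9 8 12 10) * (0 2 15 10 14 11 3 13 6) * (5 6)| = 40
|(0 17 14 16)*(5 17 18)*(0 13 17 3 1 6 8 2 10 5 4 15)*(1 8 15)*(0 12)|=140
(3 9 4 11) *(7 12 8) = (3 9 4 11)(7 12 8) = [0, 1, 2, 9, 11, 5, 6, 12, 7, 4, 10, 3, 8]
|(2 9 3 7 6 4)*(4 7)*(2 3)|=|(2 9)(3 4)(6 7)|=2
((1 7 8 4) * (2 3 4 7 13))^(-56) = (1 4 3 2 13) = [0, 4, 13, 2, 3, 5, 6, 7, 8, 9, 10, 11, 12, 1]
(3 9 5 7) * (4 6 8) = (3 9 5 7)(4 6 8) = [0, 1, 2, 9, 6, 7, 8, 3, 4, 5]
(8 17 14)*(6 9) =[0, 1, 2, 3, 4, 5, 9, 7, 17, 6, 10, 11, 12, 13, 8, 15, 16, 14] =(6 9)(8 17 14)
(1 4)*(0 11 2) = (0 11 2)(1 4) = [11, 4, 0, 3, 1, 5, 6, 7, 8, 9, 10, 2]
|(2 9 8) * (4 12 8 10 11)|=|(2 9 10 11 4 12 8)|=7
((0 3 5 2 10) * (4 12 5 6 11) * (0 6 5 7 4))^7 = (4 12 7) = [0, 1, 2, 3, 12, 5, 6, 4, 8, 9, 10, 11, 7]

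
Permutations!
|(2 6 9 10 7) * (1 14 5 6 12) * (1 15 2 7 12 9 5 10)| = 14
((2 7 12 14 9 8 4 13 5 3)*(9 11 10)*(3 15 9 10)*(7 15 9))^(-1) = (2 3 11 14 12 7 15)(4 8 9 5 13) = [0, 1, 3, 11, 8, 13, 6, 15, 9, 5, 10, 14, 7, 4, 12, 2]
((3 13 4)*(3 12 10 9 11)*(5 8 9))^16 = [0, 1, 2, 9, 3, 12, 6, 7, 10, 5, 4, 8, 13, 11] = (3 9 5 12 13 11 8 10 4)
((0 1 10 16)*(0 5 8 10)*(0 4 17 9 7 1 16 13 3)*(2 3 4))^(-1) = [3, 7, 1, 2, 13, 16, 6, 9, 5, 17, 8, 11, 12, 10, 14, 15, 0, 4] = (0 3 2 1 7 9 17 4 13 10 8 5 16)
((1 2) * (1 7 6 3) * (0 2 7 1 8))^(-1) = (0 8 3 6 7 1 2) = [8, 2, 0, 6, 4, 5, 7, 1, 3]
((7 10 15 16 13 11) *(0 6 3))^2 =(0 3 6)(7 15 13)(10 16 11) =[3, 1, 2, 6, 4, 5, 0, 15, 8, 9, 16, 10, 12, 7, 14, 13, 11]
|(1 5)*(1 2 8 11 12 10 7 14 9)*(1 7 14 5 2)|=|(1 2 8 11 12 10 14 9 7 5)|=10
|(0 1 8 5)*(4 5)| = |(0 1 8 4 5)| = 5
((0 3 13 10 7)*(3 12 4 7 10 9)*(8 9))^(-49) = (0 7 4 12)(3 9 8 13) = [7, 1, 2, 9, 12, 5, 6, 4, 13, 8, 10, 11, 0, 3]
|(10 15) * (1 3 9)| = |(1 3 9)(10 15)| = 6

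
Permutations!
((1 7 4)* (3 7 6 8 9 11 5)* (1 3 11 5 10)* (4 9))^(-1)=[0, 10, 2, 4, 8, 9, 1, 3, 6, 7, 11, 5]=(1 10 11 5 9 7 3 4 8 6)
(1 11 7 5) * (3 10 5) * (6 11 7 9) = (1 7 3 10 5)(6 11 9) = [0, 7, 2, 10, 4, 1, 11, 3, 8, 6, 5, 9]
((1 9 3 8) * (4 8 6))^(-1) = (1 8 4 6 3 9) = [0, 8, 2, 9, 6, 5, 3, 7, 4, 1]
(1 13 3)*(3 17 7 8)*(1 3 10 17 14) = [0, 13, 2, 3, 4, 5, 6, 8, 10, 9, 17, 11, 12, 14, 1, 15, 16, 7] = (1 13 14)(7 8 10 17)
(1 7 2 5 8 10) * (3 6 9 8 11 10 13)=(1 7 2 5 11 10)(3 6 9 8 13)=[0, 7, 5, 6, 4, 11, 9, 2, 13, 8, 1, 10, 12, 3]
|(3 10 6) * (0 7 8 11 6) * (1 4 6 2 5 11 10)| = |(0 7 8 10)(1 4 6 3)(2 5 11)| = 12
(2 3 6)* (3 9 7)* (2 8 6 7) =(2 9)(3 7)(6 8) =[0, 1, 9, 7, 4, 5, 8, 3, 6, 2]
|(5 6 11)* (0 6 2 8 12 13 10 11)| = 14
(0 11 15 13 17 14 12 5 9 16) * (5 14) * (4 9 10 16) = (0 11 15 13 17 5 10 16)(4 9)(12 14) = [11, 1, 2, 3, 9, 10, 6, 7, 8, 4, 16, 15, 14, 17, 12, 13, 0, 5]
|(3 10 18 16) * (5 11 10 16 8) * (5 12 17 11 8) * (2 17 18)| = |(2 17 11 10)(3 16)(5 8 12 18)| = 4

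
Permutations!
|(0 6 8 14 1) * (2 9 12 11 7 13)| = |(0 6 8 14 1)(2 9 12 11 7 13)| = 30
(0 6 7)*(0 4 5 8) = [6, 1, 2, 3, 5, 8, 7, 4, 0] = (0 6 7 4 5 8)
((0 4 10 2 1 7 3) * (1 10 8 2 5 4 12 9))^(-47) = (0 12 9 1 7 3)(2 4 10 8 5) = [12, 7, 4, 0, 10, 2, 6, 3, 5, 1, 8, 11, 9]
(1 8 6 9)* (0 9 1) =(0 9)(1 8 6) =[9, 8, 2, 3, 4, 5, 1, 7, 6, 0]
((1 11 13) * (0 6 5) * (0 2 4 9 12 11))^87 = (0 11 4 6 13 9 5 1 12 2) = [11, 12, 0, 3, 6, 1, 13, 7, 8, 5, 10, 4, 2, 9]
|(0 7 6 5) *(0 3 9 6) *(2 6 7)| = |(0 2 6 5 3 9 7)| = 7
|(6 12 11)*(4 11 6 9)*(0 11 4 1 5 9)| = |(0 11)(1 5 9)(6 12)| = 6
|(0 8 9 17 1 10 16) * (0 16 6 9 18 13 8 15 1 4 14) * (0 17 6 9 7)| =|(0 15 1 10 9 6 7)(4 14 17)(8 18 13)| =21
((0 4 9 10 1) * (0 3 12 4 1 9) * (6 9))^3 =(0 12 1 4 3) =[12, 4, 2, 0, 3, 5, 6, 7, 8, 9, 10, 11, 1]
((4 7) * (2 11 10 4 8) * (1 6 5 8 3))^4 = (1 2 7 5 10)(3 8 4 6 11) = [0, 2, 7, 8, 6, 10, 11, 5, 4, 9, 1, 3]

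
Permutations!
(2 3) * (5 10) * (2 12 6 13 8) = (2 3 12 6 13 8)(5 10) = [0, 1, 3, 12, 4, 10, 13, 7, 2, 9, 5, 11, 6, 8]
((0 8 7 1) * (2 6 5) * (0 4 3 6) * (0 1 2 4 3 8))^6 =(1 7 4 6)(2 8 5 3) =[0, 7, 8, 2, 6, 3, 1, 4, 5]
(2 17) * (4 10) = (2 17)(4 10) = [0, 1, 17, 3, 10, 5, 6, 7, 8, 9, 4, 11, 12, 13, 14, 15, 16, 2]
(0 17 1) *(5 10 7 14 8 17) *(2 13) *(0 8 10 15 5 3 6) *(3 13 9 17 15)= [13, 8, 9, 6, 4, 3, 0, 14, 15, 17, 7, 11, 12, 2, 10, 5, 16, 1]= (0 13 2 9 17 1 8 15 5 3 6)(7 14 10)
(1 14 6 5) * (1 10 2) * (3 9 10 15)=(1 14 6 5 15 3 9 10 2)=[0, 14, 1, 9, 4, 15, 5, 7, 8, 10, 2, 11, 12, 13, 6, 3]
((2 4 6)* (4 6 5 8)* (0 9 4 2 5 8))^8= (0 9 4 8 2 6 5)= [9, 1, 6, 3, 8, 0, 5, 7, 2, 4]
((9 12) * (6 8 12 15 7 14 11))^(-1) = (6 11 14 7 15 9 12 8) = [0, 1, 2, 3, 4, 5, 11, 15, 6, 12, 10, 14, 8, 13, 7, 9]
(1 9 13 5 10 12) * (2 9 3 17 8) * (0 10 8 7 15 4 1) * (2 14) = (0 10 12)(1 3 17 7 15 4)(2 9 13 5 8 14) = [10, 3, 9, 17, 1, 8, 6, 15, 14, 13, 12, 11, 0, 5, 2, 4, 16, 7]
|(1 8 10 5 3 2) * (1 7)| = |(1 8 10 5 3 2 7)| = 7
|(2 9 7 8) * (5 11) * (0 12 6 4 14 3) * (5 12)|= 8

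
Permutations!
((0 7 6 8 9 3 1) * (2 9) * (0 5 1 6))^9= [7, 5, 8, 9, 4, 1, 3, 0, 6, 2]= (0 7)(1 5)(2 8 6 3 9)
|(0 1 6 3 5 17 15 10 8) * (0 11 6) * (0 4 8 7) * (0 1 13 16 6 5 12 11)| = 15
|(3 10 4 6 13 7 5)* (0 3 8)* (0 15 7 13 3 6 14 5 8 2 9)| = 9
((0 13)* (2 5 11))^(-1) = (0 13)(2 11 5) = [13, 1, 11, 3, 4, 2, 6, 7, 8, 9, 10, 5, 12, 0]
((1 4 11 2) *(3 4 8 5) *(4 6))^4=[0, 6, 3, 2, 8, 11, 1, 7, 4, 9, 10, 5]=(1 6)(2 3)(4 8)(5 11)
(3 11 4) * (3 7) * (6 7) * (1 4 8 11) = [0, 4, 2, 1, 6, 5, 7, 3, 11, 9, 10, 8] = (1 4 6 7 3)(8 11)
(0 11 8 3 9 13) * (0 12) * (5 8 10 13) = (0 11 10 13 12)(3 9 5 8) = [11, 1, 2, 9, 4, 8, 6, 7, 3, 5, 13, 10, 0, 12]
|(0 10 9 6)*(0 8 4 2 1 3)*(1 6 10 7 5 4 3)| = |(0 7 5 4 2 6 8 3)(9 10)| = 8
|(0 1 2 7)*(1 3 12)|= 6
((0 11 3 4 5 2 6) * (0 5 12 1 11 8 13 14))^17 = (0 8 13 14)(1 3 12 11 4)(2 5 6) = [8, 3, 5, 12, 1, 6, 2, 7, 13, 9, 10, 4, 11, 14, 0]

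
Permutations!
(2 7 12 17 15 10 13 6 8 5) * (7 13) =[0, 1, 13, 3, 4, 2, 8, 12, 5, 9, 7, 11, 17, 6, 14, 10, 16, 15] =(2 13 6 8 5)(7 12 17 15 10)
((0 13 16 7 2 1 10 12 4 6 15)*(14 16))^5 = [2, 15, 6, 3, 14, 5, 16, 4, 8, 9, 0, 11, 13, 1, 10, 7, 12] = (0 2 6 16 12 13 1 15 7 4 14 10)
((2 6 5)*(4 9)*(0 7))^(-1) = [7, 1, 5, 3, 9, 6, 2, 0, 8, 4] = (0 7)(2 5 6)(4 9)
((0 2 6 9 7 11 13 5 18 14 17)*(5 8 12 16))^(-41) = (0 2 6 9 7 11 13 8 12 16 5 18 14 17) = [2, 1, 6, 3, 4, 18, 9, 11, 12, 7, 10, 13, 16, 8, 17, 15, 5, 0, 14]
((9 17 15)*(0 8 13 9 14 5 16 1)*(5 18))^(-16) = (0 14 8 18 13 5 9 16 17 1 15) = [14, 15, 2, 3, 4, 9, 6, 7, 18, 16, 10, 11, 12, 5, 8, 0, 17, 1, 13]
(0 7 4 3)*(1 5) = (0 7 4 3)(1 5) = [7, 5, 2, 0, 3, 1, 6, 4]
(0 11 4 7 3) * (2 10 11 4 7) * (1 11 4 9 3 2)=(0 9 3)(1 11 7 2 10 4)=[9, 11, 10, 0, 1, 5, 6, 2, 8, 3, 4, 7]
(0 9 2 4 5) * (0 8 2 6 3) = (0 9 6 3)(2 4 5 8) = [9, 1, 4, 0, 5, 8, 3, 7, 2, 6]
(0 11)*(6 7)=[11, 1, 2, 3, 4, 5, 7, 6, 8, 9, 10, 0]=(0 11)(6 7)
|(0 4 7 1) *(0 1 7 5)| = |(7)(0 4 5)| = 3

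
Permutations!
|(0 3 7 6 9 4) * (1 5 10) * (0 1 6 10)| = |(0 3 7 10 6 9 4 1 5)| = 9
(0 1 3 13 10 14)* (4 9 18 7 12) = (0 1 3 13 10 14)(4 9 18 7 12) = [1, 3, 2, 13, 9, 5, 6, 12, 8, 18, 14, 11, 4, 10, 0, 15, 16, 17, 7]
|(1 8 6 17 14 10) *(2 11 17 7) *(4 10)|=|(1 8 6 7 2 11 17 14 4 10)|=10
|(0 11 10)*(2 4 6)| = |(0 11 10)(2 4 6)| = 3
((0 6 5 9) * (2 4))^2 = (0 5)(6 9) = [5, 1, 2, 3, 4, 0, 9, 7, 8, 6]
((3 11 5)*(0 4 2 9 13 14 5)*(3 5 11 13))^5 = [13, 1, 11, 4, 14, 5, 6, 7, 8, 0, 10, 3, 12, 2, 9] = (0 13 2 11 3 4 14 9)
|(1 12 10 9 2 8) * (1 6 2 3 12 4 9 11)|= 21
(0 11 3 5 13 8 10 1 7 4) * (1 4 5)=(0 11 3 1 7 5 13 8 10 4)=[11, 7, 2, 1, 0, 13, 6, 5, 10, 9, 4, 3, 12, 8]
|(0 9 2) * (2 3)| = |(0 9 3 2)| = 4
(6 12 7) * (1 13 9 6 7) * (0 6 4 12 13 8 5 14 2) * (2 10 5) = (0 6 13 9 4 12 1 8 2)(5 14 10) = [6, 8, 0, 3, 12, 14, 13, 7, 2, 4, 5, 11, 1, 9, 10]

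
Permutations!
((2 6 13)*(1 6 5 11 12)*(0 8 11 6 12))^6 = (2 6)(5 13) = [0, 1, 6, 3, 4, 13, 2, 7, 8, 9, 10, 11, 12, 5]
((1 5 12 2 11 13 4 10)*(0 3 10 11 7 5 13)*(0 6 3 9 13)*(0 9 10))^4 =(0 13 3 9 6 1 11 10 4) =[13, 11, 2, 9, 0, 5, 1, 7, 8, 6, 4, 10, 12, 3]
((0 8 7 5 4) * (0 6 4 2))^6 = (0 8 7 5 2) = [8, 1, 0, 3, 4, 2, 6, 5, 7]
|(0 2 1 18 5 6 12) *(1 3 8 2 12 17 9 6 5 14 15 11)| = 30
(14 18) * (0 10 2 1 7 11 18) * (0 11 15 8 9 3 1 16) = (0 10 2 16)(1 7 15 8 9 3)(11 18 14) = [10, 7, 16, 1, 4, 5, 6, 15, 9, 3, 2, 18, 12, 13, 11, 8, 0, 17, 14]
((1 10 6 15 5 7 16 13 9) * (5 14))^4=[0, 14, 2, 3, 4, 9, 7, 1, 8, 15, 5, 11, 12, 6, 13, 16, 10]=(1 14 13 6 7)(5 9 15 16 10)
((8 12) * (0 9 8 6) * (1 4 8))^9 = [1, 8, 2, 3, 12, 5, 9, 7, 6, 4, 10, 11, 0] = (0 1 8 6 9 4 12)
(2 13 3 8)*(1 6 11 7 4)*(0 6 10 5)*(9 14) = (0 6 11 7 4 1 10 5)(2 13 3 8)(9 14) = [6, 10, 13, 8, 1, 0, 11, 4, 2, 14, 5, 7, 12, 3, 9]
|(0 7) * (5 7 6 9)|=|(0 6 9 5 7)|=5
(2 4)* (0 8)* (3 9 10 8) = (0 3 9 10 8)(2 4) = [3, 1, 4, 9, 2, 5, 6, 7, 0, 10, 8]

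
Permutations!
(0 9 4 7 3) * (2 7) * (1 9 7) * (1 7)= (0 1 9 4 2 7 3)= [1, 9, 7, 0, 2, 5, 6, 3, 8, 4]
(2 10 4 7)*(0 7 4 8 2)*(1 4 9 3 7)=(0 1 4 9 3 7)(2 10 8)=[1, 4, 10, 7, 9, 5, 6, 0, 2, 3, 8]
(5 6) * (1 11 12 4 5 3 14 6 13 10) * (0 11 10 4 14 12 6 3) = (0 11 6)(1 10)(3 12 14)(4 5 13) = [11, 10, 2, 12, 5, 13, 0, 7, 8, 9, 1, 6, 14, 4, 3]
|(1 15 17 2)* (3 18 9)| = 12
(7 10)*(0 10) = (0 10 7) = [10, 1, 2, 3, 4, 5, 6, 0, 8, 9, 7]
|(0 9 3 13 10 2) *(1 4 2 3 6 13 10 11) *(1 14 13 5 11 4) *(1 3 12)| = |(0 9 6 5 11 14 13 4 2)(1 3 10 12)| = 36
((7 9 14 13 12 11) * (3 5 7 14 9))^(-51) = (11 14 13 12) = [0, 1, 2, 3, 4, 5, 6, 7, 8, 9, 10, 14, 11, 12, 13]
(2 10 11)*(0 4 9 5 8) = (0 4 9 5 8)(2 10 11) = [4, 1, 10, 3, 9, 8, 6, 7, 0, 5, 11, 2]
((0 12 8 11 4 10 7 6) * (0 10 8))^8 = (12)(4 11 8)(6 7 10) = [0, 1, 2, 3, 11, 5, 7, 10, 4, 9, 6, 8, 12]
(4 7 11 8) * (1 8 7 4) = (1 8)(7 11) = [0, 8, 2, 3, 4, 5, 6, 11, 1, 9, 10, 7]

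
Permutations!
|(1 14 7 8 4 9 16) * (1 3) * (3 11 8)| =20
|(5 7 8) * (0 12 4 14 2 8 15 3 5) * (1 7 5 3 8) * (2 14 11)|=|(0 12 4 11 2 1 7 15 8)|=9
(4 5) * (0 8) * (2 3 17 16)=(0 8)(2 3 17 16)(4 5)=[8, 1, 3, 17, 5, 4, 6, 7, 0, 9, 10, 11, 12, 13, 14, 15, 2, 16]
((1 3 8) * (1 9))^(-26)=(1 8)(3 9)=[0, 8, 2, 9, 4, 5, 6, 7, 1, 3]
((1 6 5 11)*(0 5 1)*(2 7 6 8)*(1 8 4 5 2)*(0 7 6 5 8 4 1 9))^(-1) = (0 9 8 4 6 2)(5 7 11) = [9, 1, 0, 3, 6, 7, 2, 11, 4, 8, 10, 5]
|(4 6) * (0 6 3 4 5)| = |(0 6 5)(3 4)| = 6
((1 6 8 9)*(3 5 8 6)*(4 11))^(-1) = [0, 9, 2, 1, 11, 3, 6, 7, 5, 8, 10, 4] = (1 9 8 5 3)(4 11)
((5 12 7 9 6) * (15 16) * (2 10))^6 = [0, 1, 2, 3, 4, 12, 5, 9, 8, 6, 10, 11, 7, 13, 14, 15, 16] = (16)(5 12 7 9 6)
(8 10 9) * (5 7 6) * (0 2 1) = (0 2 1)(5 7 6)(8 10 9) = [2, 0, 1, 3, 4, 7, 5, 6, 10, 8, 9]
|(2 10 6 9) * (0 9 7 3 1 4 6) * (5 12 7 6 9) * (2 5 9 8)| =11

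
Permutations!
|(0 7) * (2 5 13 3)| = 4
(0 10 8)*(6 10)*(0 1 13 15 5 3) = (0 6 10 8 1 13 15 5 3) = [6, 13, 2, 0, 4, 3, 10, 7, 1, 9, 8, 11, 12, 15, 14, 5]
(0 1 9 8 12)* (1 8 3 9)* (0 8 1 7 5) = [1, 7, 2, 9, 4, 0, 6, 5, 12, 3, 10, 11, 8] = (0 1 7 5)(3 9)(8 12)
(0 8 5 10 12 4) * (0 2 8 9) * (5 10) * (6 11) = [9, 1, 8, 3, 2, 5, 11, 7, 10, 0, 12, 6, 4] = (0 9)(2 8 10 12 4)(6 11)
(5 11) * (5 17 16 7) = (5 11 17 16 7) = [0, 1, 2, 3, 4, 11, 6, 5, 8, 9, 10, 17, 12, 13, 14, 15, 7, 16]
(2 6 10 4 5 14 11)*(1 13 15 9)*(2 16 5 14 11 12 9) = (1 13 15 2 6 10 4 14 12 9)(5 11 16) = [0, 13, 6, 3, 14, 11, 10, 7, 8, 1, 4, 16, 9, 15, 12, 2, 5]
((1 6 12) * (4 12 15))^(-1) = (1 12 4 15 6) = [0, 12, 2, 3, 15, 5, 1, 7, 8, 9, 10, 11, 4, 13, 14, 6]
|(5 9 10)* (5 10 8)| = 3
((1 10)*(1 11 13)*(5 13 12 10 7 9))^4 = [0, 13, 2, 3, 4, 9, 6, 1, 8, 7, 11, 12, 10, 5] = (1 13 5 9 7)(10 11 12)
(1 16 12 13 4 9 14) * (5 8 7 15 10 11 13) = (1 16 12 5 8 7 15 10 11 13 4 9 14) = [0, 16, 2, 3, 9, 8, 6, 15, 7, 14, 11, 13, 5, 4, 1, 10, 12]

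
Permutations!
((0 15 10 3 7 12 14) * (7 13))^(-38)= [10, 1, 2, 7, 4, 5, 6, 14, 8, 9, 13, 11, 0, 12, 15, 3]= (0 10 13 12)(3 7 14 15)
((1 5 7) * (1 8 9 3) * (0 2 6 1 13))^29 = [13, 6, 0, 9, 4, 1, 2, 5, 7, 8, 10, 11, 12, 3] = (0 13 3 9 8 7 5 1 6 2)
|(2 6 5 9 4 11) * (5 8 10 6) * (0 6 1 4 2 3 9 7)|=|(0 6 8 10 1 4 11 3 9 2 5 7)|=12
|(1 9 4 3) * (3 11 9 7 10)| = |(1 7 10 3)(4 11 9)| = 12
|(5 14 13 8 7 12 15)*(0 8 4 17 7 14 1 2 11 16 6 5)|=18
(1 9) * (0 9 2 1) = [9, 2, 1, 3, 4, 5, 6, 7, 8, 0] = (0 9)(1 2)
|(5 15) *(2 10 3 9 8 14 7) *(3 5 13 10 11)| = 28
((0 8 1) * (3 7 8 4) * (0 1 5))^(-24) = (8) = [0, 1, 2, 3, 4, 5, 6, 7, 8]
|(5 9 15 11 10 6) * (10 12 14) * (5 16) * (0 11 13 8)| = 12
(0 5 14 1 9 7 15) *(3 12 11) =[5, 9, 2, 12, 4, 14, 6, 15, 8, 7, 10, 3, 11, 13, 1, 0] =(0 5 14 1 9 7 15)(3 12 11)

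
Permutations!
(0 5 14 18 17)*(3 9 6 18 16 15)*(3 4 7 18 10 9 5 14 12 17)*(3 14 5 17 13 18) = [5, 1, 2, 17, 7, 12, 10, 3, 8, 6, 9, 11, 13, 18, 16, 4, 15, 0, 14] = (0 5 12 13 18 14 16 15 4 7 3 17)(6 10 9)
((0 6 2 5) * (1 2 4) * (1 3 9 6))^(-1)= [5, 0, 1, 4, 6, 2, 9, 7, 8, 3]= (0 5 2 1)(3 4 6 9)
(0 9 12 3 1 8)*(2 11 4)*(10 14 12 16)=(0 9 16 10 14 12 3 1 8)(2 11 4)=[9, 8, 11, 1, 2, 5, 6, 7, 0, 16, 14, 4, 3, 13, 12, 15, 10]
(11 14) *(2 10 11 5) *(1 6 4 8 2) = [0, 6, 10, 3, 8, 1, 4, 7, 2, 9, 11, 14, 12, 13, 5] = (1 6 4 8 2 10 11 14 5)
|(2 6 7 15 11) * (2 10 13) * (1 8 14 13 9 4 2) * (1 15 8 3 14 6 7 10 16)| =|(1 3 14 13 15 11 16)(2 7 8 6 10 9 4)| =7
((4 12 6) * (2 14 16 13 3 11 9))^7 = [0, 1, 2, 3, 12, 5, 4, 7, 8, 9, 10, 11, 6, 13, 14, 15, 16] = (16)(4 12 6)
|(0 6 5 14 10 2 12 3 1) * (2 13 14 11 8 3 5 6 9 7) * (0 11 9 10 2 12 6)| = |(0 10 13 14 2 6)(1 11 8 3)(5 9 7 12)| = 12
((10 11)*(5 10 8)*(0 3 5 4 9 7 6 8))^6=(0 3 5 10 11)(4 9 7 6 8)=[3, 1, 2, 5, 9, 10, 8, 6, 4, 7, 11, 0]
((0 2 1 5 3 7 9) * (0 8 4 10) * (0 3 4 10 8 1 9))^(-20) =(10) =[0, 1, 2, 3, 4, 5, 6, 7, 8, 9, 10]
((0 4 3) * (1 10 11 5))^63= (1 5 11 10)= [0, 5, 2, 3, 4, 11, 6, 7, 8, 9, 1, 10]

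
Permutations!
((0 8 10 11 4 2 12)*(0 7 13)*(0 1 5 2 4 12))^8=(0 5 13 12 10)(1 7 11 8 2)=[5, 7, 1, 3, 4, 13, 6, 11, 2, 9, 0, 8, 10, 12]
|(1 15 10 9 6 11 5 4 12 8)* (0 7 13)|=|(0 7 13)(1 15 10 9 6 11 5 4 12 8)|=30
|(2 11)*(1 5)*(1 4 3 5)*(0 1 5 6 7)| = |(0 1 5 4 3 6 7)(2 11)| = 14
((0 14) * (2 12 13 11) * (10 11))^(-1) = (0 14)(2 11 10 13 12) = [14, 1, 11, 3, 4, 5, 6, 7, 8, 9, 13, 10, 2, 12, 0]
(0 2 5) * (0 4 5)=[2, 1, 0, 3, 5, 4]=(0 2)(4 5)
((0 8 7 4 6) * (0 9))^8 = (0 7 6)(4 9 8) = [7, 1, 2, 3, 9, 5, 0, 6, 4, 8]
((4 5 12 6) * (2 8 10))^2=[0, 1, 10, 3, 12, 6, 5, 7, 2, 9, 8, 11, 4]=(2 10 8)(4 12)(5 6)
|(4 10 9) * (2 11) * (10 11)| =|(2 10 9 4 11)| =5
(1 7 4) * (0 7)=(0 7 4 1)=[7, 0, 2, 3, 1, 5, 6, 4]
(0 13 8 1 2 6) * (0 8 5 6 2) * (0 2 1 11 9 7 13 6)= (0 6 8 11 9 7 13 5)(1 2)= [6, 2, 1, 3, 4, 0, 8, 13, 11, 7, 10, 9, 12, 5]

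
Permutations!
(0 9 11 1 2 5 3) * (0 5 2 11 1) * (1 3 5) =(0 9 3 1 11) =[9, 11, 2, 1, 4, 5, 6, 7, 8, 3, 10, 0]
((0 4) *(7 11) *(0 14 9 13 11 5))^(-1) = (0 5 7 11 13 9 14 4) = [5, 1, 2, 3, 0, 7, 6, 11, 8, 14, 10, 13, 12, 9, 4]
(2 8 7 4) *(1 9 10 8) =(1 9 10 8 7 4 2) =[0, 9, 1, 3, 2, 5, 6, 4, 7, 10, 8]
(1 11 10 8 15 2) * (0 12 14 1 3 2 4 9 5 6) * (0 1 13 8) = (0 12 14 13 8 15 4 9 5 6 1 11 10)(2 3) = [12, 11, 3, 2, 9, 6, 1, 7, 15, 5, 0, 10, 14, 8, 13, 4]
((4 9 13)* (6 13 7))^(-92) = (4 6 9 13 7) = [0, 1, 2, 3, 6, 5, 9, 4, 8, 13, 10, 11, 12, 7]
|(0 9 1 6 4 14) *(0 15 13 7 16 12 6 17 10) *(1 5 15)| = 14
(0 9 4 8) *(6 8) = [9, 1, 2, 3, 6, 5, 8, 7, 0, 4] = (0 9 4 6 8)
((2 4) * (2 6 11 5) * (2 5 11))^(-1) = (11)(2 6 4) = [0, 1, 6, 3, 2, 5, 4, 7, 8, 9, 10, 11]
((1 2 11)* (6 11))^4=(11)=[0, 1, 2, 3, 4, 5, 6, 7, 8, 9, 10, 11]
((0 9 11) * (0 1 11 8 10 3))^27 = (0 8 3 9 10)(1 11) = [8, 11, 2, 9, 4, 5, 6, 7, 3, 10, 0, 1]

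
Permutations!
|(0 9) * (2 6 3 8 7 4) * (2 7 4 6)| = 10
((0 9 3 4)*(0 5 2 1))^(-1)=(0 1 2 5 4 3 9)=[1, 2, 5, 9, 3, 4, 6, 7, 8, 0]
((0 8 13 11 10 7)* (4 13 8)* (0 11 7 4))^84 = (4 10 11 7 13) = [0, 1, 2, 3, 10, 5, 6, 13, 8, 9, 11, 7, 12, 4]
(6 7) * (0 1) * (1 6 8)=(0 6 7 8 1)=[6, 0, 2, 3, 4, 5, 7, 8, 1]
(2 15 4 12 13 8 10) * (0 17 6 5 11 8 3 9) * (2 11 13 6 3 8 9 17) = (0 2 15 4 12 6 5 13 8 10 11 9)(3 17) = [2, 1, 15, 17, 12, 13, 5, 7, 10, 0, 11, 9, 6, 8, 14, 4, 16, 3]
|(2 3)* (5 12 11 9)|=4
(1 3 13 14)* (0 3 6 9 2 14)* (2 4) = (0 3 13)(1 6 9 4 2 14) = [3, 6, 14, 13, 2, 5, 9, 7, 8, 4, 10, 11, 12, 0, 1]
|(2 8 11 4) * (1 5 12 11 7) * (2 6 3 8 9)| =|(1 5 12 11 4 6 3 8 7)(2 9)| =18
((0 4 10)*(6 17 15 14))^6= (6 15)(14 17)= [0, 1, 2, 3, 4, 5, 15, 7, 8, 9, 10, 11, 12, 13, 17, 6, 16, 14]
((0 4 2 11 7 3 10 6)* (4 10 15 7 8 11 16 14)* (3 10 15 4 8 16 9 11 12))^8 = (0 10 15 6 7)(2 4 3 12 8 14 16 11 9) = [10, 1, 4, 12, 3, 5, 7, 0, 14, 2, 15, 9, 8, 13, 16, 6, 11]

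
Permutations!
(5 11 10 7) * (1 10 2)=(1 10 7 5 11 2)=[0, 10, 1, 3, 4, 11, 6, 5, 8, 9, 7, 2]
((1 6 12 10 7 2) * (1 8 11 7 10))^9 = (12)(2 8 11 7) = [0, 1, 8, 3, 4, 5, 6, 2, 11, 9, 10, 7, 12]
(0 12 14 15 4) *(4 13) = [12, 1, 2, 3, 0, 5, 6, 7, 8, 9, 10, 11, 14, 4, 15, 13] = (0 12 14 15 13 4)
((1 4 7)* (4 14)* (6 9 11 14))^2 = [0, 9, 2, 3, 1, 5, 11, 6, 8, 14, 10, 4, 12, 13, 7] = (1 9 14 7 6 11 4)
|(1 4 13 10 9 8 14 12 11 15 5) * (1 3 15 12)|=|(1 4 13 10 9 8 14)(3 15 5)(11 12)|=42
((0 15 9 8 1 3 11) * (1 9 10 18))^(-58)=(0 3 18 15 11 1 10)=[3, 10, 2, 18, 4, 5, 6, 7, 8, 9, 0, 1, 12, 13, 14, 11, 16, 17, 15]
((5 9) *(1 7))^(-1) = (1 7)(5 9) = [0, 7, 2, 3, 4, 9, 6, 1, 8, 5]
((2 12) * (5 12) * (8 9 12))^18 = (2 9 5 12 8) = [0, 1, 9, 3, 4, 12, 6, 7, 2, 5, 10, 11, 8]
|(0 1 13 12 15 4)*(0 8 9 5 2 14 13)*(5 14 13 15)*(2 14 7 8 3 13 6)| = 42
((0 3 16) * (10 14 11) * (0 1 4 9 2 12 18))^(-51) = (0 1 2)(3 4 12)(9 18 16) = [1, 2, 0, 4, 12, 5, 6, 7, 8, 18, 10, 11, 3, 13, 14, 15, 9, 17, 16]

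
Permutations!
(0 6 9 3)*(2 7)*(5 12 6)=(0 5 12 6 9 3)(2 7)=[5, 1, 7, 0, 4, 12, 9, 2, 8, 3, 10, 11, 6]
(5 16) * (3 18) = (3 18)(5 16) = [0, 1, 2, 18, 4, 16, 6, 7, 8, 9, 10, 11, 12, 13, 14, 15, 5, 17, 3]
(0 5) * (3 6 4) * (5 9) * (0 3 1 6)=(0 9 5 3)(1 6 4)=[9, 6, 2, 0, 1, 3, 4, 7, 8, 5]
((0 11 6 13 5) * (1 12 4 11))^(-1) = (0 5 13 6 11 4 12 1) = [5, 0, 2, 3, 12, 13, 11, 7, 8, 9, 10, 4, 1, 6]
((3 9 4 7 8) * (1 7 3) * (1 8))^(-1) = (1 7)(3 4 9) = [0, 7, 2, 4, 9, 5, 6, 1, 8, 3]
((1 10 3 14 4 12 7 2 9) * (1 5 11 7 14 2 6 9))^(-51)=(14)(1 10 3 2)(5 9 6 7 11)=[0, 10, 1, 2, 4, 9, 7, 11, 8, 6, 3, 5, 12, 13, 14]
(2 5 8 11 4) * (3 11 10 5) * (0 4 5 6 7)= (0 4 2 3 11 5 8 10 6 7)= [4, 1, 3, 11, 2, 8, 7, 0, 10, 9, 6, 5]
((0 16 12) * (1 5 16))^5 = (16) = [0, 1, 2, 3, 4, 5, 6, 7, 8, 9, 10, 11, 12, 13, 14, 15, 16]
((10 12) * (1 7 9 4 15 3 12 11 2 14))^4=(1 15 11 7 3 2 9 12 14 4 10)=[0, 15, 9, 2, 10, 5, 6, 3, 8, 12, 1, 7, 14, 13, 4, 11]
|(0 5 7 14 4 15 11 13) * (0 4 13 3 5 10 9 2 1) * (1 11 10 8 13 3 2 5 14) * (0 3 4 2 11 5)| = |(0 8 13 2 5 7 1 3 14 4 15 10 9)| = 13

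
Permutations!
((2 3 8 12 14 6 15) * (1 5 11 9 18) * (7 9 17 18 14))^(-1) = [0, 18, 15, 2, 4, 1, 14, 12, 3, 7, 10, 5, 8, 13, 9, 6, 16, 11, 17] = (1 18 17 11 5)(2 15 6 14 9 7 12 8 3)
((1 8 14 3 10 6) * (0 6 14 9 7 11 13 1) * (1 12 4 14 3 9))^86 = (4 9 11 12 14 7 13) = [0, 1, 2, 3, 9, 5, 6, 13, 8, 11, 10, 12, 14, 4, 7]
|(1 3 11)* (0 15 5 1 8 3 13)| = 15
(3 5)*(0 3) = [3, 1, 2, 5, 4, 0] = (0 3 5)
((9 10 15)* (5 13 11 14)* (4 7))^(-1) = (4 7)(5 14 11 13)(9 15 10) = [0, 1, 2, 3, 7, 14, 6, 4, 8, 15, 9, 13, 12, 5, 11, 10]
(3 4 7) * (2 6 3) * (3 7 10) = (2 6 7)(3 4 10) = [0, 1, 6, 4, 10, 5, 7, 2, 8, 9, 3]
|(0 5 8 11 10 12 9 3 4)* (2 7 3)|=|(0 5 8 11 10 12 9 2 7 3 4)|=11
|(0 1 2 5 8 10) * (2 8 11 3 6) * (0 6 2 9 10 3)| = 21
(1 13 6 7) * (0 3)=(0 3)(1 13 6 7)=[3, 13, 2, 0, 4, 5, 7, 1, 8, 9, 10, 11, 12, 6]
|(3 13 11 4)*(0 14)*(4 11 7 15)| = 10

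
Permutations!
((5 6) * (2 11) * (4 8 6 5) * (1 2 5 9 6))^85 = (1 6 11 8 9 2 4 5) = [0, 6, 4, 3, 5, 1, 11, 7, 9, 2, 10, 8]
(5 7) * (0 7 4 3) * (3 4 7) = (0 3)(5 7) = [3, 1, 2, 0, 4, 7, 6, 5]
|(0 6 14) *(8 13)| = |(0 6 14)(8 13)| = 6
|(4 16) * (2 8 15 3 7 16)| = |(2 8 15 3 7 16 4)| = 7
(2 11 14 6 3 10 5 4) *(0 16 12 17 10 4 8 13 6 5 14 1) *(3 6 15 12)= (0 16 3 4 2 11 1)(5 8 13 15 12 17 10 14)= [16, 0, 11, 4, 2, 8, 6, 7, 13, 9, 14, 1, 17, 15, 5, 12, 3, 10]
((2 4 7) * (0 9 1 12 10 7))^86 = [2, 0, 10, 3, 7, 5, 6, 12, 8, 4, 1, 11, 9] = (0 2 10 1)(4 7 12 9)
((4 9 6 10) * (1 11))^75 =(1 11)(4 10 6 9) =[0, 11, 2, 3, 10, 5, 9, 7, 8, 4, 6, 1]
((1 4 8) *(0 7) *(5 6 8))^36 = (1 4 5 6 8) = [0, 4, 2, 3, 5, 6, 8, 7, 1]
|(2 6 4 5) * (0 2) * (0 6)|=6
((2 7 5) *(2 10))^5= [0, 1, 7, 3, 4, 10, 6, 5, 8, 9, 2]= (2 7 5 10)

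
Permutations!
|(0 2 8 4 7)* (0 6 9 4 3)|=|(0 2 8 3)(4 7 6 9)|=4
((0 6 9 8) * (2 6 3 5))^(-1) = (0 8 9 6 2 5 3) = [8, 1, 5, 0, 4, 3, 2, 7, 9, 6]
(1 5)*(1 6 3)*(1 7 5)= (3 7 5 6)= [0, 1, 2, 7, 4, 6, 3, 5]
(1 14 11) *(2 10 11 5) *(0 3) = (0 3)(1 14 5 2 10 11) = [3, 14, 10, 0, 4, 2, 6, 7, 8, 9, 11, 1, 12, 13, 5]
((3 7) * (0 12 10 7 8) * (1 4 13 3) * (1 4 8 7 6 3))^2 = (0 10 3 4 1)(6 7 13 8 12) = [10, 0, 2, 4, 1, 5, 7, 13, 12, 9, 3, 11, 6, 8]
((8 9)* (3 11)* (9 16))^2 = (8 9 16) = [0, 1, 2, 3, 4, 5, 6, 7, 9, 16, 10, 11, 12, 13, 14, 15, 8]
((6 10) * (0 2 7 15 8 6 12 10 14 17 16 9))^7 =(0 17 8 2 16 6 7 9 14 15)(10 12) =[17, 1, 16, 3, 4, 5, 7, 9, 2, 14, 12, 11, 10, 13, 15, 0, 6, 8]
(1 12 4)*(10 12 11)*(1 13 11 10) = (1 10 12 4 13 11) = [0, 10, 2, 3, 13, 5, 6, 7, 8, 9, 12, 1, 4, 11]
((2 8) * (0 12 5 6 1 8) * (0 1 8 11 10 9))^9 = (0 9 10 11 1 2 8 6 5 12) = [9, 2, 8, 3, 4, 12, 5, 7, 6, 10, 11, 1, 0]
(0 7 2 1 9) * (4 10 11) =(0 7 2 1 9)(4 10 11) =[7, 9, 1, 3, 10, 5, 6, 2, 8, 0, 11, 4]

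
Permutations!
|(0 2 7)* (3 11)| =|(0 2 7)(3 11)| =6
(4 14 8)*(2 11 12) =(2 11 12)(4 14 8) =[0, 1, 11, 3, 14, 5, 6, 7, 4, 9, 10, 12, 2, 13, 8]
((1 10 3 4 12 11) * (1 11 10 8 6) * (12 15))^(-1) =[0, 6, 2, 10, 3, 5, 8, 7, 1, 9, 12, 11, 15, 13, 14, 4] =(1 6 8)(3 10 12 15 4)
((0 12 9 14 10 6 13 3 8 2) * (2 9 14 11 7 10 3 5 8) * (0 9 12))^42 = [0, 1, 13, 6, 4, 9, 3, 12, 11, 5, 14, 8, 7, 2, 10] = (2 13)(3 6)(5 9)(7 12)(8 11)(10 14)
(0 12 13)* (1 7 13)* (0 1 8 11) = (0 12 8 11)(1 7 13) = [12, 7, 2, 3, 4, 5, 6, 13, 11, 9, 10, 0, 8, 1]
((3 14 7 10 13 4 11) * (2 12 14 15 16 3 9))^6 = (16)(2 4 7)(9 13 14)(10 12 11) = [0, 1, 4, 3, 7, 5, 6, 2, 8, 13, 12, 10, 11, 14, 9, 15, 16]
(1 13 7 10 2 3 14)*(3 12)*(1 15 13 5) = (1 5)(2 12 3 14 15 13 7 10) = [0, 5, 12, 14, 4, 1, 6, 10, 8, 9, 2, 11, 3, 7, 15, 13]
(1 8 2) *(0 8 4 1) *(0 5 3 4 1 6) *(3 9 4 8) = (0 3 8 2 5 9 4 6) = [3, 1, 5, 8, 6, 9, 0, 7, 2, 4]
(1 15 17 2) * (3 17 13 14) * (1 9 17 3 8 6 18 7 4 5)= (1 15 13 14 8 6 18 7 4 5)(2 9 17)= [0, 15, 9, 3, 5, 1, 18, 4, 6, 17, 10, 11, 12, 14, 8, 13, 16, 2, 7]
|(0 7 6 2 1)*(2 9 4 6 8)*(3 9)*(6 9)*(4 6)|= 20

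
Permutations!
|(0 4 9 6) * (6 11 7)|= 6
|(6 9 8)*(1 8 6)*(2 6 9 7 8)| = |(9)(1 2 6 7 8)| = 5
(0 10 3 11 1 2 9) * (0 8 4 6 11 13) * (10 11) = (0 11 1 2 9 8 4 6 10 3 13) = [11, 2, 9, 13, 6, 5, 10, 7, 4, 8, 3, 1, 12, 0]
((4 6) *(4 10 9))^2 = (4 10)(6 9) = [0, 1, 2, 3, 10, 5, 9, 7, 8, 6, 4]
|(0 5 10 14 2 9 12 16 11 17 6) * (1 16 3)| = 13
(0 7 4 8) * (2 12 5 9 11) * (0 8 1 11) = (0 7 4 1 11 2 12 5 9) = [7, 11, 12, 3, 1, 9, 6, 4, 8, 0, 10, 2, 5]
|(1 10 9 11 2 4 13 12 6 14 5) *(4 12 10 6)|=|(1 6 14 5)(2 12 4 13 10 9 11)|=28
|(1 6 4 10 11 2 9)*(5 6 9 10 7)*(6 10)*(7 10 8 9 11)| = 10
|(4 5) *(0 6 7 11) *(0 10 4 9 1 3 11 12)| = 28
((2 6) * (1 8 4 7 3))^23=(1 7 8 3 4)(2 6)=[0, 7, 6, 4, 1, 5, 2, 8, 3]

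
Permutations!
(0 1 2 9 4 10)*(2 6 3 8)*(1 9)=[9, 6, 1, 8, 10, 5, 3, 7, 2, 4, 0]=(0 9 4 10)(1 6 3 8 2)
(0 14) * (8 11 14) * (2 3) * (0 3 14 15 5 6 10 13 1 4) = [8, 4, 14, 2, 0, 6, 10, 7, 11, 9, 13, 15, 12, 1, 3, 5] = (0 8 11 15 5 6 10 13 1 4)(2 14 3)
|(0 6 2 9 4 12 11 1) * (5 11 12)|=8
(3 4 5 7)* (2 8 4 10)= (2 8 4 5 7 3 10)= [0, 1, 8, 10, 5, 7, 6, 3, 4, 9, 2]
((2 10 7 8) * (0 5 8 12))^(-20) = (0 5 8 2 10 7 12) = [5, 1, 10, 3, 4, 8, 6, 12, 2, 9, 7, 11, 0]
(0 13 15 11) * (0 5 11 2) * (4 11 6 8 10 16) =[13, 1, 0, 3, 11, 6, 8, 7, 10, 9, 16, 5, 12, 15, 14, 2, 4] =(0 13 15 2)(4 11 5 6 8 10 16)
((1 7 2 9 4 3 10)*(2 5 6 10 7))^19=(1 2 9 4 3 7 5 6 10)=[0, 2, 9, 7, 3, 6, 10, 5, 8, 4, 1]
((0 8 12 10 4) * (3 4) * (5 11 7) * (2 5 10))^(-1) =(0 4 3 10 7 11 5 2 12 8) =[4, 1, 12, 10, 3, 2, 6, 11, 0, 9, 7, 5, 8]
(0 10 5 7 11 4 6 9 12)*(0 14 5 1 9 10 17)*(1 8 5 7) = (0 17)(1 9 12 14 7 11 4 6 10 8 5) = [17, 9, 2, 3, 6, 1, 10, 11, 5, 12, 8, 4, 14, 13, 7, 15, 16, 0]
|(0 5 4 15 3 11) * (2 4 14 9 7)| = |(0 5 14 9 7 2 4 15 3 11)| = 10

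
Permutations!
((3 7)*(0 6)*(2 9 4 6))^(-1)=[6, 1, 0, 7, 9, 5, 4, 3, 8, 2]=(0 6 4 9 2)(3 7)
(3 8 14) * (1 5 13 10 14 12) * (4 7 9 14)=(1 5 13 10 4 7 9 14 3 8 12)=[0, 5, 2, 8, 7, 13, 6, 9, 12, 14, 4, 11, 1, 10, 3]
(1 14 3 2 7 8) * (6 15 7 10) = [0, 14, 10, 2, 4, 5, 15, 8, 1, 9, 6, 11, 12, 13, 3, 7] = (1 14 3 2 10 6 15 7 8)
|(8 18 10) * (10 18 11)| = |(18)(8 11 10)| = 3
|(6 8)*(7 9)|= |(6 8)(7 9)|= 2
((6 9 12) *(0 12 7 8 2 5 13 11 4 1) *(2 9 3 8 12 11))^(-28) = [0, 1, 13, 9, 4, 2, 8, 6, 7, 12, 10, 11, 3, 5] = (2 13 5)(3 9 12)(6 8 7)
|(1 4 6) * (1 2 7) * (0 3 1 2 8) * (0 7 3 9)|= |(0 9)(1 4 6 8 7 2 3)|= 14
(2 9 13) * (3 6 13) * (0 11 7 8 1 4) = (0 11 7 8 1 4)(2 9 3 6 13) = [11, 4, 9, 6, 0, 5, 13, 8, 1, 3, 10, 7, 12, 2]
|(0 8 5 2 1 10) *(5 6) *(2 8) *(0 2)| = |(1 10 2)(5 8 6)| = 3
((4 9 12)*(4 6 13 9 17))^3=(4 17)(6 12 9 13)=[0, 1, 2, 3, 17, 5, 12, 7, 8, 13, 10, 11, 9, 6, 14, 15, 16, 4]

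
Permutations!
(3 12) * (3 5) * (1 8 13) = (1 8 13)(3 12 5) = [0, 8, 2, 12, 4, 3, 6, 7, 13, 9, 10, 11, 5, 1]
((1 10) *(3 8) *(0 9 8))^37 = (0 9 8 3)(1 10) = [9, 10, 2, 0, 4, 5, 6, 7, 3, 8, 1]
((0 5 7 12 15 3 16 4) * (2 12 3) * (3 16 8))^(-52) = (0 16 5 4 7)(2 15 12) = [16, 1, 15, 3, 7, 4, 6, 0, 8, 9, 10, 11, 2, 13, 14, 12, 5]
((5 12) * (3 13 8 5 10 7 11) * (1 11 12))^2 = (1 3 8)(5 11 13)(7 10 12) = [0, 3, 2, 8, 4, 11, 6, 10, 1, 9, 12, 13, 7, 5]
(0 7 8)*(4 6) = (0 7 8)(4 6) = [7, 1, 2, 3, 6, 5, 4, 8, 0]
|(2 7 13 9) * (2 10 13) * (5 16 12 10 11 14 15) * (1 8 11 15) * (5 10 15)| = 28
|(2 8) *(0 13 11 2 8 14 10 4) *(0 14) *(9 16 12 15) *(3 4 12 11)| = 12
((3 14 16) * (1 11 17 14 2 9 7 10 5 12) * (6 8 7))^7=(1 9)(2 12)(3 5)(6 11)(7 14)(8 17)(10 16)=[0, 9, 12, 5, 4, 3, 11, 14, 17, 1, 16, 6, 2, 13, 7, 15, 10, 8]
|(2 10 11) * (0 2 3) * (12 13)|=|(0 2 10 11 3)(12 13)|=10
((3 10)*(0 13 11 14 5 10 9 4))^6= (0 3 14)(4 10 11)(5 13 9)= [3, 1, 2, 14, 10, 13, 6, 7, 8, 5, 11, 4, 12, 9, 0]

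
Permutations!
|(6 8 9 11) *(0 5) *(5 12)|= |(0 12 5)(6 8 9 11)|= 12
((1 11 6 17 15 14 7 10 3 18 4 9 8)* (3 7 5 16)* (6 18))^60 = (18)(3 14 6 5 17 16 15) = [0, 1, 2, 14, 4, 17, 5, 7, 8, 9, 10, 11, 12, 13, 6, 3, 15, 16, 18]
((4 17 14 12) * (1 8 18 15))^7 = (1 15 18 8)(4 12 14 17) = [0, 15, 2, 3, 12, 5, 6, 7, 1, 9, 10, 11, 14, 13, 17, 18, 16, 4, 8]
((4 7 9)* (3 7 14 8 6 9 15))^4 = (3 7 15)(4 9 6 8 14) = [0, 1, 2, 7, 9, 5, 8, 15, 14, 6, 10, 11, 12, 13, 4, 3]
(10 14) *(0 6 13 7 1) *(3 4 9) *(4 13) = [6, 0, 2, 13, 9, 5, 4, 1, 8, 3, 14, 11, 12, 7, 10] = (0 6 4 9 3 13 7 1)(10 14)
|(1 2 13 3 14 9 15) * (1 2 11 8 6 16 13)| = 11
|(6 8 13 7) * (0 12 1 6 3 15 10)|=|(0 12 1 6 8 13 7 3 15 10)|=10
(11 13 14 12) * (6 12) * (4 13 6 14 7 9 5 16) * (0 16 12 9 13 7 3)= (0 16 4 7 13 3)(5 12 11 6 9)= [16, 1, 2, 0, 7, 12, 9, 13, 8, 5, 10, 6, 11, 3, 14, 15, 4]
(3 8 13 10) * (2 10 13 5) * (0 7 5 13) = (0 7 5 2 10 3 8 13) = [7, 1, 10, 8, 4, 2, 6, 5, 13, 9, 3, 11, 12, 0]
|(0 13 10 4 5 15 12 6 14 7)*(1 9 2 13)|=|(0 1 9 2 13 10 4 5 15 12 6 14 7)|=13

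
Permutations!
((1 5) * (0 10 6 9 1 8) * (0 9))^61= [10, 5, 2, 3, 4, 8, 0, 7, 9, 1, 6]= (0 10 6)(1 5 8 9)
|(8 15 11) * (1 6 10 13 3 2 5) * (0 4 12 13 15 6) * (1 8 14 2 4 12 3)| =|(0 12 13 1)(2 5 8 6 10 15 11 14)(3 4)| =8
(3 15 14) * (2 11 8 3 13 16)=(2 11 8 3 15 14 13 16)=[0, 1, 11, 15, 4, 5, 6, 7, 3, 9, 10, 8, 12, 16, 13, 14, 2]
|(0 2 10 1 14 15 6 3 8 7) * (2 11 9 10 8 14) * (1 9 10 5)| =36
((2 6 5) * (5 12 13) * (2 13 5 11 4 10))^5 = (2 11 12 10 13 6 4 5) = [0, 1, 11, 3, 5, 2, 4, 7, 8, 9, 13, 12, 10, 6]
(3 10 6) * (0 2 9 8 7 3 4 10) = [2, 1, 9, 0, 10, 5, 4, 3, 7, 8, 6] = (0 2 9 8 7 3)(4 10 6)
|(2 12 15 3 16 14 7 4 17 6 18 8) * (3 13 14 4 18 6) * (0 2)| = 36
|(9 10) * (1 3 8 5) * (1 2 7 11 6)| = 8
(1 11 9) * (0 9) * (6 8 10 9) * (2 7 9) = [6, 11, 7, 3, 4, 5, 8, 9, 10, 1, 2, 0] = (0 6 8 10 2 7 9 1 11)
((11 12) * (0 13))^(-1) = (0 13)(11 12) = [13, 1, 2, 3, 4, 5, 6, 7, 8, 9, 10, 12, 11, 0]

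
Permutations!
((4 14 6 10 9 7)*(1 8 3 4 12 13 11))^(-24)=(14)=[0, 1, 2, 3, 4, 5, 6, 7, 8, 9, 10, 11, 12, 13, 14]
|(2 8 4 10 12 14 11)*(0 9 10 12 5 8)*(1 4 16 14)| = |(0 9 10 5 8 16 14 11 2)(1 4 12)| = 9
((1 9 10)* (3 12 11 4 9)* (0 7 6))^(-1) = (0 6 7)(1 10 9 4 11 12 3) = [6, 10, 2, 1, 11, 5, 7, 0, 8, 4, 9, 12, 3]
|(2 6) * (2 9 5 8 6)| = |(5 8 6 9)| = 4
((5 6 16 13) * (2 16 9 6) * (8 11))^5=(2 16 13 5)(6 9)(8 11)=[0, 1, 16, 3, 4, 2, 9, 7, 11, 6, 10, 8, 12, 5, 14, 15, 13]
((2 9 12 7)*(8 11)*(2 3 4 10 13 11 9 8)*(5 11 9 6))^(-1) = (2 11 5 6 8)(3 7 12 9 13 10 4) = [0, 1, 11, 7, 3, 6, 8, 12, 2, 13, 4, 5, 9, 10]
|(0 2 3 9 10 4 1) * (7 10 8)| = |(0 2 3 9 8 7 10 4 1)| = 9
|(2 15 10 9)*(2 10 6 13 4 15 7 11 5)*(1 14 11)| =12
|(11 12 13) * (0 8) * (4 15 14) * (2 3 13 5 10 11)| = 12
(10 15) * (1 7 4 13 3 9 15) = (1 7 4 13 3 9 15 10) = [0, 7, 2, 9, 13, 5, 6, 4, 8, 15, 1, 11, 12, 3, 14, 10]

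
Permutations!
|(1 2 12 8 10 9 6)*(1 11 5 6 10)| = 12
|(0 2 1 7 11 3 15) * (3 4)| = 8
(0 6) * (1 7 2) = (0 6)(1 7 2) = [6, 7, 1, 3, 4, 5, 0, 2]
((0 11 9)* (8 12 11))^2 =[12, 1, 2, 3, 4, 5, 6, 7, 11, 8, 10, 0, 9] =(0 12 9 8 11)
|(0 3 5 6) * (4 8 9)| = |(0 3 5 6)(4 8 9)| = 12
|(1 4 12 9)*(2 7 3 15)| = |(1 4 12 9)(2 7 3 15)| = 4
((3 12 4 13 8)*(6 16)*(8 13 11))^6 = (16)(3 12 4 11 8) = [0, 1, 2, 12, 11, 5, 6, 7, 3, 9, 10, 8, 4, 13, 14, 15, 16]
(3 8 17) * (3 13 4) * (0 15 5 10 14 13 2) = [15, 1, 0, 8, 3, 10, 6, 7, 17, 9, 14, 11, 12, 4, 13, 5, 16, 2] = (0 15 5 10 14 13 4 3 8 17 2)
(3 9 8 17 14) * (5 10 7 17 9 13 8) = (3 13 8 9 5 10 7 17 14) = [0, 1, 2, 13, 4, 10, 6, 17, 9, 5, 7, 11, 12, 8, 3, 15, 16, 14]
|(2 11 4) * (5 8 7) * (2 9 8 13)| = 8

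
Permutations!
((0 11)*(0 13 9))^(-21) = (0 9 13 11) = [9, 1, 2, 3, 4, 5, 6, 7, 8, 13, 10, 0, 12, 11]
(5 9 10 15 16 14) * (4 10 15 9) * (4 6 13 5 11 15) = (4 10 9)(5 6 13)(11 15 16 14) = [0, 1, 2, 3, 10, 6, 13, 7, 8, 4, 9, 15, 12, 5, 11, 16, 14]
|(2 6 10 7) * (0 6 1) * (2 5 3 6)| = 15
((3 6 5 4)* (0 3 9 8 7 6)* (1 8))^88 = (1 5 8 4 7 9 6) = [0, 5, 2, 3, 7, 8, 1, 9, 4, 6]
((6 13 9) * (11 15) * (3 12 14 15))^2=(3 14 11 12 15)(6 9 13)=[0, 1, 2, 14, 4, 5, 9, 7, 8, 13, 10, 12, 15, 6, 11, 3]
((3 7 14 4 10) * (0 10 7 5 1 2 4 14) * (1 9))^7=(14)(0 4 1 5 10 7 2 9 3)=[4, 5, 9, 0, 1, 10, 6, 2, 8, 3, 7, 11, 12, 13, 14]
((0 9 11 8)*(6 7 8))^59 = [8, 1, 2, 3, 4, 5, 11, 6, 7, 0, 10, 9] = (0 8 7 6 11 9)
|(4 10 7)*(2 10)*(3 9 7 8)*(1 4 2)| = |(1 4)(2 10 8 3 9 7)| = 6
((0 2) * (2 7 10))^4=(10)=[0, 1, 2, 3, 4, 5, 6, 7, 8, 9, 10]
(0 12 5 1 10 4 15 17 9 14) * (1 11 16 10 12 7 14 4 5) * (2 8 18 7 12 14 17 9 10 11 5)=[12, 14, 8, 3, 15, 5, 6, 17, 18, 4, 2, 16, 1, 13, 0, 9, 11, 10, 7]=(0 12 1 14)(2 8 18 7 17 10)(4 15 9)(11 16)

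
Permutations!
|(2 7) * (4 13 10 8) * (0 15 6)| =12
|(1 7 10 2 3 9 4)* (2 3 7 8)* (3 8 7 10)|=|(1 7 3 9 4)(2 10 8)|=15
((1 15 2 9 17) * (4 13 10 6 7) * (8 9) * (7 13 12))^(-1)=(1 17 9 8 2 15)(4 7 12)(6 10 13)=[0, 17, 15, 3, 7, 5, 10, 12, 2, 8, 13, 11, 4, 6, 14, 1, 16, 9]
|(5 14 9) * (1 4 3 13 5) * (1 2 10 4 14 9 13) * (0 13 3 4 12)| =|(0 13 5 9 2 10 12)(1 14 3)| =21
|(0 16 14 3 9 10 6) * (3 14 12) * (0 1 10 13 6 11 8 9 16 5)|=42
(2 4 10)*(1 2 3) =[0, 2, 4, 1, 10, 5, 6, 7, 8, 9, 3] =(1 2 4 10 3)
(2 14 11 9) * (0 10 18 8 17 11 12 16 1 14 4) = (0 10 18 8 17 11 9 2 4)(1 14 12 16) = [10, 14, 4, 3, 0, 5, 6, 7, 17, 2, 18, 9, 16, 13, 12, 15, 1, 11, 8]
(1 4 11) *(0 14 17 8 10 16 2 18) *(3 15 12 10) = [14, 4, 18, 15, 11, 5, 6, 7, 3, 9, 16, 1, 10, 13, 17, 12, 2, 8, 0] = (0 14 17 8 3 15 12 10 16 2 18)(1 4 11)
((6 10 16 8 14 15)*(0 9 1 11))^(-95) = (0 9 1 11)(6 10 16 8 14 15) = [9, 11, 2, 3, 4, 5, 10, 7, 14, 1, 16, 0, 12, 13, 15, 6, 8]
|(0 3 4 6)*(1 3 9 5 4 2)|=|(0 9 5 4 6)(1 3 2)|=15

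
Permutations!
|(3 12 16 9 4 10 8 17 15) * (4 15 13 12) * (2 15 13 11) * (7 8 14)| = |(2 15 3 4 10 14 7 8 17 11)(9 13 12 16)| = 20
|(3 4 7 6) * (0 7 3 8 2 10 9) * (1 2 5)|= 18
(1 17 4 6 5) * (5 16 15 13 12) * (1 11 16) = [0, 17, 2, 3, 6, 11, 1, 7, 8, 9, 10, 16, 5, 12, 14, 13, 15, 4] = (1 17 4 6)(5 11 16 15 13 12)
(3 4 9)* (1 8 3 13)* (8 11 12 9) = [0, 11, 2, 4, 8, 5, 6, 7, 3, 13, 10, 12, 9, 1] = (1 11 12 9 13)(3 4 8)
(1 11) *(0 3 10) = (0 3 10)(1 11) = [3, 11, 2, 10, 4, 5, 6, 7, 8, 9, 0, 1]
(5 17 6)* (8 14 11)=(5 17 6)(8 14 11)=[0, 1, 2, 3, 4, 17, 5, 7, 14, 9, 10, 8, 12, 13, 11, 15, 16, 6]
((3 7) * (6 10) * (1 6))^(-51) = (10)(3 7) = [0, 1, 2, 7, 4, 5, 6, 3, 8, 9, 10]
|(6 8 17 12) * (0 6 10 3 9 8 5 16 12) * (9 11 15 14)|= |(0 6 5 16 12 10 3 11 15 14 9 8 17)|= 13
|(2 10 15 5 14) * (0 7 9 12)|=20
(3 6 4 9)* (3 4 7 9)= (3 6 7 9 4)= [0, 1, 2, 6, 3, 5, 7, 9, 8, 4]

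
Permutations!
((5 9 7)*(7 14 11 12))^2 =[0, 1, 2, 3, 4, 14, 6, 9, 8, 11, 10, 7, 5, 13, 12] =(5 14 12)(7 9 11)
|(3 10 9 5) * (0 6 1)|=12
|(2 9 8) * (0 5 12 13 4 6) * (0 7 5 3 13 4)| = |(0 3 13)(2 9 8)(4 6 7 5 12)| = 15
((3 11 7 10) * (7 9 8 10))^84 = (3 10 8 9 11) = [0, 1, 2, 10, 4, 5, 6, 7, 9, 11, 8, 3]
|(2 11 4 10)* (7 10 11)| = 6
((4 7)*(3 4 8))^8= (8)= [0, 1, 2, 3, 4, 5, 6, 7, 8]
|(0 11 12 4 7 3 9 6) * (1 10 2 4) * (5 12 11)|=11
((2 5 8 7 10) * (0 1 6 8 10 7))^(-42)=(10)(0 6)(1 8)=[6, 8, 2, 3, 4, 5, 0, 7, 1, 9, 10]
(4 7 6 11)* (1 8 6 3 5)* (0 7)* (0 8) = (0 7 3 5 1)(4 8 6 11) = [7, 0, 2, 5, 8, 1, 11, 3, 6, 9, 10, 4]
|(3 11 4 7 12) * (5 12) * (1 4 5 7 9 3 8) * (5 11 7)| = |(1 4 9 3 7 5 12 8)| = 8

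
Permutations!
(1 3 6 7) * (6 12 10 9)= (1 3 12 10 9 6 7)= [0, 3, 2, 12, 4, 5, 7, 1, 8, 6, 9, 11, 10]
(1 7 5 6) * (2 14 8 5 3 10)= (1 7 3 10 2 14 8 5 6)= [0, 7, 14, 10, 4, 6, 1, 3, 5, 9, 2, 11, 12, 13, 8]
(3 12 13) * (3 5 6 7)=(3 12 13 5 6 7)=[0, 1, 2, 12, 4, 6, 7, 3, 8, 9, 10, 11, 13, 5]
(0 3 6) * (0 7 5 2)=[3, 1, 0, 6, 4, 2, 7, 5]=(0 3 6 7 5 2)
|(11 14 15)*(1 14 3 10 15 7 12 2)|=|(1 14 7 12 2)(3 10 15 11)|=20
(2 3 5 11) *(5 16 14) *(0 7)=(0 7)(2 3 16 14 5 11)=[7, 1, 3, 16, 4, 11, 6, 0, 8, 9, 10, 2, 12, 13, 5, 15, 14]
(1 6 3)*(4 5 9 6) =(1 4 5 9 6 3) =[0, 4, 2, 1, 5, 9, 3, 7, 8, 6]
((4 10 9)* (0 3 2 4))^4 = (0 10 2)(3 9 4) = [10, 1, 0, 9, 3, 5, 6, 7, 8, 4, 2]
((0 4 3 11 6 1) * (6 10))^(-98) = (11) = [0, 1, 2, 3, 4, 5, 6, 7, 8, 9, 10, 11]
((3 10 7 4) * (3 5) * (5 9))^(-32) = (3 9 7)(4 10 5) = [0, 1, 2, 9, 10, 4, 6, 3, 8, 7, 5]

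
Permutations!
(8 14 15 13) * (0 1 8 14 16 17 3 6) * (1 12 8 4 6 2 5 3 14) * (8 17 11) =(0 12 17 14 15 13 1 4 6)(2 5 3)(8 16 11) =[12, 4, 5, 2, 6, 3, 0, 7, 16, 9, 10, 8, 17, 1, 15, 13, 11, 14]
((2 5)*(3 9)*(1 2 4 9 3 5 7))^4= (1 2 7)(4 9 5)= [0, 2, 7, 3, 9, 4, 6, 1, 8, 5]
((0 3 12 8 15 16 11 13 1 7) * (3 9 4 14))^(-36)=(0 14 8 11 7 4 12 16 1 9 3 15 13)=[14, 9, 2, 15, 12, 5, 6, 4, 11, 3, 10, 7, 16, 0, 8, 13, 1]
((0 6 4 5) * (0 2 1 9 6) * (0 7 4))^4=[2, 7, 0, 3, 9, 6, 5, 1, 8, 4]=(0 2)(1 7)(4 9)(5 6)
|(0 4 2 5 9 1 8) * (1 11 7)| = 9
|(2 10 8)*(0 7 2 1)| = 6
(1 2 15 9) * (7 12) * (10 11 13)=(1 2 15 9)(7 12)(10 11 13)=[0, 2, 15, 3, 4, 5, 6, 12, 8, 1, 11, 13, 7, 10, 14, 9]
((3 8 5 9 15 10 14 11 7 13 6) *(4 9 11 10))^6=(15)(3 6 13 7 11 5 8)=[0, 1, 2, 6, 4, 8, 13, 11, 3, 9, 10, 5, 12, 7, 14, 15]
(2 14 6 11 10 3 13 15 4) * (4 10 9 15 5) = (2 14 6 11 9 15 10 3 13 5 4) = [0, 1, 14, 13, 2, 4, 11, 7, 8, 15, 3, 9, 12, 5, 6, 10]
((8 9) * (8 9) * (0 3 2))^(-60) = [0, 1, 2, 3, 4, 5, 6, 7, 8, 9] = (9)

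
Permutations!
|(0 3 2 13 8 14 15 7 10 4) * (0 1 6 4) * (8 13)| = 24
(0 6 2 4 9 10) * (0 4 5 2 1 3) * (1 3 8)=(0 6 3)(1 8)(2 5)(4 9 10)=[6, 8, 5, 0, 9, 2, 3, 7, 1, 10, 4]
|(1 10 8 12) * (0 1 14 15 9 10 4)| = 6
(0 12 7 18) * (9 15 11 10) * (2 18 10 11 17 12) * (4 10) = (0 2 18)(4 10 9 15 17 12 7) = [2, 1, 18, 3, 10, 5, 6, 4, 8, 15, 9, 11, 7, 13, 14, 17, 16, 12, 0]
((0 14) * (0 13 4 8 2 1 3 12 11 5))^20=(0 11 3 2 4 14 5 12 1 8 13)=[11, 8, 4, 2, 14, 12, 6, 7, 13, 9, 10, 3, 1, 0, 5]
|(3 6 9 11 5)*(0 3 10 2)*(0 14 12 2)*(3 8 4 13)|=|(0 8 4 13 3 6 9 11 5 10)(2 14 12)|=30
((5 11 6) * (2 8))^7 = [0, 1, 8, 3, 4, 11, 5, 7, 2, 9, 10, 6] = (2 8)(5 11 6)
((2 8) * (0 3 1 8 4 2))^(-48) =(8) =[0, 1, 2, 3, 4, 5, 6, 7, 8]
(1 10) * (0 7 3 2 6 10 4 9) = (0 7 3 2 6 10 1 4 9) = [7, 4, 6, 2, 9, 5, 10, 3, 8, 0, 1]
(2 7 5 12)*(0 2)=(0 2 7 5 12)=[2, 1, 7, 3, 4, 12, 6, 5, 8, 9, 10, 11, 0]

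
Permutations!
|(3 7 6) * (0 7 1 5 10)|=|(0 7 6 3 1 5 10)|=7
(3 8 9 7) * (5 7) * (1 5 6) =(1 5 7 3 8 9 6) =[0, 5, 2, 8, 4, 7, 1, 3, 9, 6]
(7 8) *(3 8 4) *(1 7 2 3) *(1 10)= (1 7 4 10)(2 3 8)= [0, 7, 3, 8, 10, 5, 6, 4, 2, 9, 1]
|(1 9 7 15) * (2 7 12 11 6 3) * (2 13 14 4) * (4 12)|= 6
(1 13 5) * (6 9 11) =(1 13 5)(6 9 11) =[0, 13, 2, 3, 4, 1, 9, 7, 8, 11, 10, 6, 12, 5]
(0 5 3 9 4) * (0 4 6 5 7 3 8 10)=[7, 1, 2, 9, 4, 8, 5, 3, 10, 6, 0]=(0 7 3 9 6 5 8 10)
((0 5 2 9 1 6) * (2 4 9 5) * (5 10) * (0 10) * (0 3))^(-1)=(0 3 2)(1 9 4 5 10 6)=[3, 9, 0, 2, 5, 10, 1, 7, 8, 4, 6]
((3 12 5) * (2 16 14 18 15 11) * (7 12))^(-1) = (2 11 15 18 14 16)(3 5 12 7) = [0, 1, 11, 5, 4, 12, 6, 3, 8, 9, 10, 15, 7, 13, 16, 18, 2, 17, 14]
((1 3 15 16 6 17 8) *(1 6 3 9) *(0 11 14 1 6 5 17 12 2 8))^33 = [0, 1, 2, 3, 4, 5, 6, 7, 8, 9, 10, 11, 12, 13, 14, 15, 16, 17] = (17)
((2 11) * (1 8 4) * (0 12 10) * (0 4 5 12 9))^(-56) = [0, 10, 2, 3, 12, 1, 6, 7, 4, 9, 5, 11, 8] = (1 10 5)(4 12 8)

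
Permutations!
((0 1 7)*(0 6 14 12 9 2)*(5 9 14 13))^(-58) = [9, 2, 5, 3, 4, 6, 1, 0, 8, 13, 10, 11, 12, 7, 14] = (14)(0 9 13 7)(1 2 5 6)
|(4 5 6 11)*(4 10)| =5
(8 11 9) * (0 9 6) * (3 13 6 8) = (0 9 3 13 6)(8 11) = [9, 1, 2, 13, 4, 5, 0, 7, 11, 3, 10, 8, 12, 6]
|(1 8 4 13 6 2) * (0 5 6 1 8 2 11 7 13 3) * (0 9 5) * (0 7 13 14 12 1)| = 14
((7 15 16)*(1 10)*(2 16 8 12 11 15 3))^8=(16)=[0, 1, 2, 3, 4, 5, 6, 7, 8, 9, 10, 11, 12, 13, 14, 15, 16]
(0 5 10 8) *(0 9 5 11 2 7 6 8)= (0 11 2 7 6 8 9 5 10)= [11, 1, 7, 3, 4, 10, 8, 6, 9, 5, 0, 2]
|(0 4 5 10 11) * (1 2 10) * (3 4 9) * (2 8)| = |(0 9 3 4 5 1 8 2 10 11)| = 10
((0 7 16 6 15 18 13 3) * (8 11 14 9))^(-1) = (0 3 13 18 15 6 16 7)(8 9 14 11) = [3, 1, 2, 13, 4, 5, 16, 0, 9, 14, 10, 8, 12, 18, 11, 6, 7, 17, 15]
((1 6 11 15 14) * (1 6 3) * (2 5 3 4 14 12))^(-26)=(1 11 5 14 12)(2 4 15 3 6)=[0, 11, 4, 6, 15, 14, 2, 7, 8, 9, 10, 5, 1, 13, 12, 3]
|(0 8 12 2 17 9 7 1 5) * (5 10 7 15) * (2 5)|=12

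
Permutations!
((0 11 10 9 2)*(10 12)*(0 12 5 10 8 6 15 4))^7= (0 8 10 4 12 5 15 2 11 6 9)= [8, 1, 11, 3, 12, 15, 9, 7, 10, 0, 4, 6, 5, 13, 14, 2]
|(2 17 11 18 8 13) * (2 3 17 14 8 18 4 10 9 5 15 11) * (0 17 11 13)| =40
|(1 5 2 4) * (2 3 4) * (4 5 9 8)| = |(1 9 8 4)(3 5)| = 4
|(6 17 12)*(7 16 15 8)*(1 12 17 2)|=4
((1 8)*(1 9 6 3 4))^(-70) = (1 9 3)(4 8 6) = [0, 9, 2, 1, 8, 5, 4, 7, 6, 3]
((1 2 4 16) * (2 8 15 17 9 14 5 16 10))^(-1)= [0, 16, 10, 3, 2, 14, 6, 7, 1, 17, 4, 11, 12, 13, 9, 8, 5, 15]= (1 16 5 14 9 17 15 8)(2 10 4)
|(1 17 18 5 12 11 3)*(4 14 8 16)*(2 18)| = |(1 17 2 18 5 12 11 3)(4 14 8 16)| = 8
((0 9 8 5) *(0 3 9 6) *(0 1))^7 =(0 6 1)(3 5 8 9) =[6, 0, 2, 5, 4, 8, 1, 7, 9, 3]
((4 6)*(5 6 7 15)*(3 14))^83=(3 14)(4 5 7 6 15)=[0, 1, 2, 14, 5, 7, 15, 6, 8, 9, 10, 11, 12, 13, 3, 4]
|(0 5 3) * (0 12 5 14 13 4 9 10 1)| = 21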